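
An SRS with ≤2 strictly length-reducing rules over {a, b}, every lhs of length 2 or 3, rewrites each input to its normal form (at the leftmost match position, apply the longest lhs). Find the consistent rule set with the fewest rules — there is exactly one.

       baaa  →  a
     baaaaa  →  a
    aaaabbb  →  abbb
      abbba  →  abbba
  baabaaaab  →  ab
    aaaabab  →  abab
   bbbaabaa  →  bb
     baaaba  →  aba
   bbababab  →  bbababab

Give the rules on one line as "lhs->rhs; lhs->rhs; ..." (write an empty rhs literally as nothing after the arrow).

aa->a; baa->

  | baaa => a
  | baaaaa => aaa => aa => a
  | aaaabbb => aaabbb => aabbb => abbb
  | abbba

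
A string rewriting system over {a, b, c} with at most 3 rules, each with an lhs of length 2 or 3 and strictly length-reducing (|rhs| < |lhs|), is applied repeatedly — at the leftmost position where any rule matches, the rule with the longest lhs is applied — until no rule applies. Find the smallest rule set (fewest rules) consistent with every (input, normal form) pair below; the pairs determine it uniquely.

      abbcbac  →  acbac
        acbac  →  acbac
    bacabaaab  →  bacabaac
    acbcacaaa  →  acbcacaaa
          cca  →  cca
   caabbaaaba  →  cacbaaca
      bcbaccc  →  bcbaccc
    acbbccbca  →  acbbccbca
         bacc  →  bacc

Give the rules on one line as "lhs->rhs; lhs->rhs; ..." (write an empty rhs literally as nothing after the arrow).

aab->ac; abb->a

  | abbcbac => acbac
  | acbac
  | bacabaaab => bacabaac
  | acbcacaaa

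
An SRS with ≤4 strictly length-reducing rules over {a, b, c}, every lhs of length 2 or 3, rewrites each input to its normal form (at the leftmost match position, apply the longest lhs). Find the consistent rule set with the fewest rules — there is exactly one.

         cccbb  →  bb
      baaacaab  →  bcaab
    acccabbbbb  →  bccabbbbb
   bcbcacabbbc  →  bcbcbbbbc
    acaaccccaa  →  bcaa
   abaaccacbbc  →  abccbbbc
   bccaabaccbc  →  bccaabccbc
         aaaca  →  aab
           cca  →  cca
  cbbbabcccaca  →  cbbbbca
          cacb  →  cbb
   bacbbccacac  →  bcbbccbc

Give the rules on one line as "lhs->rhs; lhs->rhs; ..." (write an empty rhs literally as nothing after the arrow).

  | cccbb => bb
  | baaacaab => baacaab => bacaab => bcaab
  | acccabbbbb => bccabbbbb
  | bcbcacabbbc => bcbcbabbbc => bcbcbbbbc

ac->b; ba->b; ccc->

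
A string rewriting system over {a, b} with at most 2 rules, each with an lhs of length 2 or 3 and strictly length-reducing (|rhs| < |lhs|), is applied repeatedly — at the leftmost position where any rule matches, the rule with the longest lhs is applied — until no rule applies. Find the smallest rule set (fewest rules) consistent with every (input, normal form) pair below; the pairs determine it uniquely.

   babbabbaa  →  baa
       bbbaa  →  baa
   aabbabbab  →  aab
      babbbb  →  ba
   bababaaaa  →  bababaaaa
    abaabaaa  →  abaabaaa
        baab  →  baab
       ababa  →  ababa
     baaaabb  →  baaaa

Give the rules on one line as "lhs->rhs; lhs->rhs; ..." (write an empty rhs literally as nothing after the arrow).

bb->; bba->

  | babbabbaa => babbaa => baa
  | bbbaa => baa
  | aabbabbab => aabbab => aab
  | babbbb => babb => ba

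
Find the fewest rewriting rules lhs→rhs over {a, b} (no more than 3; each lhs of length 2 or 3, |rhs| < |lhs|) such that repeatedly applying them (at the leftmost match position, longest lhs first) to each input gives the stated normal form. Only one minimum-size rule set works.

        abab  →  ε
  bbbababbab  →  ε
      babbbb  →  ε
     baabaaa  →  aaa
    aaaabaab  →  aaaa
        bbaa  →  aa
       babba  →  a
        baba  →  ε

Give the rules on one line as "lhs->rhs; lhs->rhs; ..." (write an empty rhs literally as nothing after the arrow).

  | abab => ab => ε
  | bbbababbab => bababbab => babbab => bbab => ab => ε
  | babbbb => bbbb => bb => ε
  | baabaaa => abaaa => aaa

ab->; ba->; bb->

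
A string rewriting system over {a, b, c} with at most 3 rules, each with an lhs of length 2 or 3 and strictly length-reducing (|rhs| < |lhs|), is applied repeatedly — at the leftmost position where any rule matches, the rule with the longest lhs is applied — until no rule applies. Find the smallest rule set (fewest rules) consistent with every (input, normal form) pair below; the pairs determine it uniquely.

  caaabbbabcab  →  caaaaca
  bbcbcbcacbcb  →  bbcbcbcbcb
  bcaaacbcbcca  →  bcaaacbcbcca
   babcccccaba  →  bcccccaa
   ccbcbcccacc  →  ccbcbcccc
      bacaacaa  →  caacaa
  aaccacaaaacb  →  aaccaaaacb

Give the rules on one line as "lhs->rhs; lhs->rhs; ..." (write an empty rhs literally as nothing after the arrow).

ab->a; ba->; cac->c

  | caaabbbabcab => caaabbabcab => caaababcab => caaaabcab => caaaacab => caaaaca
  | bbcbcbcacbcb => bbcbcbcbcb
  | bcaaacbcbcca
  | babcccccaba => bcccccaba => bcccccaa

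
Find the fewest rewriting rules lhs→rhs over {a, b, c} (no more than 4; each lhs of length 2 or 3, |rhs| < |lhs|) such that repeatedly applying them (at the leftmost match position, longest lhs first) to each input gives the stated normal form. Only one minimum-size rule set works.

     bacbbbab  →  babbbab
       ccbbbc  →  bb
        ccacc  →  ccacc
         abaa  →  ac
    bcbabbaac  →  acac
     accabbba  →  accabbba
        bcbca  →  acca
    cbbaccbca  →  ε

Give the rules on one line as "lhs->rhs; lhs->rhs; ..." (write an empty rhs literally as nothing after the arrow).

  | bacbbbab => babbbab
  | ccbbbc => cbbbc => bbbc => bb
  | ccacc
  | abaa => ac

baa->c; bc->; bcb->ac; cb->b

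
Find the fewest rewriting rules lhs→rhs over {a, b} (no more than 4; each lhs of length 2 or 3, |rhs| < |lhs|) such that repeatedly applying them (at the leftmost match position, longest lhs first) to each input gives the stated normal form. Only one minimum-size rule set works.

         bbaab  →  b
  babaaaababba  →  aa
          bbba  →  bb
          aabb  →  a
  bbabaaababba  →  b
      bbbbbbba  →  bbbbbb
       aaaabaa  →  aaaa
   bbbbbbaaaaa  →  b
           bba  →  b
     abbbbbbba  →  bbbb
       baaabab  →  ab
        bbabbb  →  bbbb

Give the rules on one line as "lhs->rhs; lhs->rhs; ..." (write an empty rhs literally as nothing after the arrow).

aba->; abb->; ba->

  | bbaab => bab => b
  | babaaaababba => baaaababba => aaababba => aabba => aa
  | bbba => bb
  | aabb => a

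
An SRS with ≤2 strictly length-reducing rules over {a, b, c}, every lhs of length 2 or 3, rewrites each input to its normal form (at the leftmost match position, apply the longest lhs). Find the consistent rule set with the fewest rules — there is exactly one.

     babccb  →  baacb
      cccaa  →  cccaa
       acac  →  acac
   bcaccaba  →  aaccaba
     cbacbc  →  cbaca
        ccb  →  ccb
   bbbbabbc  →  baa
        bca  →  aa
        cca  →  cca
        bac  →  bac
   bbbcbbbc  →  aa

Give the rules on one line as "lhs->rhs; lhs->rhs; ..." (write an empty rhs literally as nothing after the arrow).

  | babccb => baacb
  | cccaa
  | acac
  | bcaccaba => aaccaba

bb->b; bc->a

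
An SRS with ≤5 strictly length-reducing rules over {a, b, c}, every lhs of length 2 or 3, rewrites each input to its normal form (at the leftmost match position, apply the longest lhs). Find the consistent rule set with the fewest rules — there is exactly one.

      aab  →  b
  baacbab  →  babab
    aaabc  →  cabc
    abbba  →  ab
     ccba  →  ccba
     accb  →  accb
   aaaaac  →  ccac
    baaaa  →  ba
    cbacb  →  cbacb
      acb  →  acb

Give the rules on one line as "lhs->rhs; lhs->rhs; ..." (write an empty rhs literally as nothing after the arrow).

aa->c; aab->b; bba->; bcc->ba

  | aab => b
  | baacbab => bccbab => babab
  | aaabc => cabc
  | abbba => ab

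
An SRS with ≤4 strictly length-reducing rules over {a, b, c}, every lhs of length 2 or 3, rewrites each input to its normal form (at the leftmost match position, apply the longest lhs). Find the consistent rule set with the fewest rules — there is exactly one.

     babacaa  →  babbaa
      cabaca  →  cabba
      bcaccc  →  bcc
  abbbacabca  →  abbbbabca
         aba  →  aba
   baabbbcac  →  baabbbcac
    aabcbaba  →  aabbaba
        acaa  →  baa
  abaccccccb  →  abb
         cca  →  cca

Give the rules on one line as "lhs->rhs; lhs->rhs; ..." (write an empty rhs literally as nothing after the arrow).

aca->ba; acc->; cb->b

  | babacaa => babbaa
  | cabaca => cabba
  | bcaccc => bcc
  | abbbacabca => abbbbabca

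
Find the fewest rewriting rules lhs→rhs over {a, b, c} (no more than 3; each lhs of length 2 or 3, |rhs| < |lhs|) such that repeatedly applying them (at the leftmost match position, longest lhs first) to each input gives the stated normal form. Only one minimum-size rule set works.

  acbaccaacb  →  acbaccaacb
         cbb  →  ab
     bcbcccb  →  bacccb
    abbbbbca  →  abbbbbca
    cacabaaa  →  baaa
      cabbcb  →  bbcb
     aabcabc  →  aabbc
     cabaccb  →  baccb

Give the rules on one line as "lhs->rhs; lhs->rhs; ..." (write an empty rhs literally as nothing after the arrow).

  | acbaccaacb
  | cbb => ab
  | bcbcccb => bacccb
  | abbbbbca

cab->b; cbb->ab; cbc->ac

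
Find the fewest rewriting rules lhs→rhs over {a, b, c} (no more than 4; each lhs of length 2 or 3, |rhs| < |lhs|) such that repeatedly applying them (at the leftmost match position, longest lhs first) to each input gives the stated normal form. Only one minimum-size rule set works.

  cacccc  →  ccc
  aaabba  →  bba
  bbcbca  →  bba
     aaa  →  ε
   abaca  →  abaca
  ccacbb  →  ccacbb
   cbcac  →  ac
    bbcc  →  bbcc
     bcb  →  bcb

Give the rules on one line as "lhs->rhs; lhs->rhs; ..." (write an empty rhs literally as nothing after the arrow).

aaa->; acc->; cbc->

  | cacccc => ccc
  | aaabba => bba
  | bbcbca => bba
  | aaa => ε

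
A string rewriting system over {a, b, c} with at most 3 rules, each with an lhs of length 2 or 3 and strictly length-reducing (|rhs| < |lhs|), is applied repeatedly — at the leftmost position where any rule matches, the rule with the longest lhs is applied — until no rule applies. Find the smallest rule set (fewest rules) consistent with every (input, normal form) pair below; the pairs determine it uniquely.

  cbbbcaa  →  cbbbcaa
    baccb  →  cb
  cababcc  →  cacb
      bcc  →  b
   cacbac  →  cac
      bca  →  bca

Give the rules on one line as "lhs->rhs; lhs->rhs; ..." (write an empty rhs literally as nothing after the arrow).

  | cbbbcaa
  | baccb => cccb => cb
  | cababcc => cacbcc => cacb
  | bcc => b

ba->c; cc->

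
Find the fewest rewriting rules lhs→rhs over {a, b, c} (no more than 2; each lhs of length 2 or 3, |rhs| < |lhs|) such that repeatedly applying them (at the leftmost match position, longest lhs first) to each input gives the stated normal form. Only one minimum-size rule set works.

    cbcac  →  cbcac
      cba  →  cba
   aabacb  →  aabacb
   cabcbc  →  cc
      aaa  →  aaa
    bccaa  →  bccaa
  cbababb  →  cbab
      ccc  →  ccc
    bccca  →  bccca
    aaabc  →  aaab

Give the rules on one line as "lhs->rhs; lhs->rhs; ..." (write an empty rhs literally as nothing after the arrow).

abb->; abc->ab

  | cbcac
  | cba
  | aabacb
  | cabcbc => cabbc => cc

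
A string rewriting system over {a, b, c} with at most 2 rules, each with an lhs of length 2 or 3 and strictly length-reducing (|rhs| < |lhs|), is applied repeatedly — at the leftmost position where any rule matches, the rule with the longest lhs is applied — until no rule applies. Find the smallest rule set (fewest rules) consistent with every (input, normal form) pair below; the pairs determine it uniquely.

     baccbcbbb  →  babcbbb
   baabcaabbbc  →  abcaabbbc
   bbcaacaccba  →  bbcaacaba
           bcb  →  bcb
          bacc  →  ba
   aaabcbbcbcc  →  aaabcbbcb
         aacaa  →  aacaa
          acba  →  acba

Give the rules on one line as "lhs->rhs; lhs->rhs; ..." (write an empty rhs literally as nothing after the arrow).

baa->a; cc->

  | baccbcbbb => babcbbb
  | baabcaabbbc => abcaabbbc
  | bbcaacaccba => bbcaacaba
  | bcb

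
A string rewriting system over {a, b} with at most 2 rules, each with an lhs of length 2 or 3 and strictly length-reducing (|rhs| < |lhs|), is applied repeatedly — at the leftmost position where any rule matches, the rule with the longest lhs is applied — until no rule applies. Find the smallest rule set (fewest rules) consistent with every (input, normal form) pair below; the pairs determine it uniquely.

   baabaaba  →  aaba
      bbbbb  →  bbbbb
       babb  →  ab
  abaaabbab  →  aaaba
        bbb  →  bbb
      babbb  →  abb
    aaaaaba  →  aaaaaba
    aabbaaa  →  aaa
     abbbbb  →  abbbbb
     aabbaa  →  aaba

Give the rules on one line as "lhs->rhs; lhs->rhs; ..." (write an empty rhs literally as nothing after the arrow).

baa->a; bab->a

  | baabaaba => abaaba => aaba
  | bbbbb
  | babb => ab
  | abaaabbab => aaabbab => aaaba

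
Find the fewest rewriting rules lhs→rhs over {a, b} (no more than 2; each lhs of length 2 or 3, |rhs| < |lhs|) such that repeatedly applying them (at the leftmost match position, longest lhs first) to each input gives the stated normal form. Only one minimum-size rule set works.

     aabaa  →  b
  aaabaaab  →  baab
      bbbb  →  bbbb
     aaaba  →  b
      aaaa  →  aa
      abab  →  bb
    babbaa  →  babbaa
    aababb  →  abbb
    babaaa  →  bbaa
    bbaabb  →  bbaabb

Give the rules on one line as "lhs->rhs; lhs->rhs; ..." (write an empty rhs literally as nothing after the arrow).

  | aabaa => aba => b
  | aaabaaab => abaaab => baab
  | bbbb
  | aaaba => aba => b

aaa->a; aba->b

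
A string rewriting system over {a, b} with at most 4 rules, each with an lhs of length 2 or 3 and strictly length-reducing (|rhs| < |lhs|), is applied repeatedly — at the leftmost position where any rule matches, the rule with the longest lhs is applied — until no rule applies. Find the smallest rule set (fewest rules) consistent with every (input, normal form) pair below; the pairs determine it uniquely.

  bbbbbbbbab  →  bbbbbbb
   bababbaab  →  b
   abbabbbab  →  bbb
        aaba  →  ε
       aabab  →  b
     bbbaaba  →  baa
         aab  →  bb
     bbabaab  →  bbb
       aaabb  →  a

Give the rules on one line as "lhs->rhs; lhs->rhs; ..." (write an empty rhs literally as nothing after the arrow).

  | bbbbbbbbab => bbbbbbb
  | bababbaab => baabbaab => bbbbaab => bbab => b
  | abbabbbab => ababbbab => aabbbab => bbbbab => bbb
  | aaba => bba => ε

aab->bb; ab->a; bba->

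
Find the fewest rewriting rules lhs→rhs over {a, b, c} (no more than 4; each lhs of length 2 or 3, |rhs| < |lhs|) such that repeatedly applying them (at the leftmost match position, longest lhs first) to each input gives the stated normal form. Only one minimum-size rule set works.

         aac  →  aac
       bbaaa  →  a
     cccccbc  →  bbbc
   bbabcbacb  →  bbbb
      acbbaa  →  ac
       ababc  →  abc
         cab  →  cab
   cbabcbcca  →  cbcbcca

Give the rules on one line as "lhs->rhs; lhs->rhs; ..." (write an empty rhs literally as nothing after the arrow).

ba->; ccb->bb; ccc->b

  | aac
  | bbaaa => baa => a
  | cccccbc => bccbc => bbbc
  | bbabcbacb => bbcbacb => bbccb => bbbb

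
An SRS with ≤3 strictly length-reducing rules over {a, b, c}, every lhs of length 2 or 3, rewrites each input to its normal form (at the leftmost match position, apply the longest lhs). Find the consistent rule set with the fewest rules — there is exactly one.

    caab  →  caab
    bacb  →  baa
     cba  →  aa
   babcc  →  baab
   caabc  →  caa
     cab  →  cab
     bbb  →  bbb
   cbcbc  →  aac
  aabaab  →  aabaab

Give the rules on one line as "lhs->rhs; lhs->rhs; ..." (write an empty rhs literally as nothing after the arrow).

  | caab
  | bacb => baa
  | cba => aa
  | babcc => baab

bc->; bcc->ab; cb->a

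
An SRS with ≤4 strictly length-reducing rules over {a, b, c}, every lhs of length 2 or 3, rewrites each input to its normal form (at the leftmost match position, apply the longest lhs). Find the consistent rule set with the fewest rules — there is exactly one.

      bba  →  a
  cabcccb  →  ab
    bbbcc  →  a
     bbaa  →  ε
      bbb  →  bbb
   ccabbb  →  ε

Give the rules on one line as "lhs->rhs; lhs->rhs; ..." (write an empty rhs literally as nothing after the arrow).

  | bba => ba => a
  | cabcccb => cabacb => caacb => ccb => ab
  | bbbcc => bbba => bba => ba => a
  | bbaa => baa => aa => ε

aa->; aab->aa; ba->a; cc->a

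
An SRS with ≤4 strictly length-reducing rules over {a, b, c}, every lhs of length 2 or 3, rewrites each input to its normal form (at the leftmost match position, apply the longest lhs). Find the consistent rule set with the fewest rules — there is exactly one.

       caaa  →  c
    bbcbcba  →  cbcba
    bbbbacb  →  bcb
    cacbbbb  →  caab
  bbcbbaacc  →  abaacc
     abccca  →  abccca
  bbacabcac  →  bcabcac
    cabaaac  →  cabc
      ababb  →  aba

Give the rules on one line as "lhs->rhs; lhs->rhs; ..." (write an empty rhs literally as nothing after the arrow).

  | caaa => c
  | bbcbcba => cbcba
  | bbbbacb => bbacb => bcb
  | cacbbbb => caabbb => caab

aaa->; bb->; bba->b; cbb->ab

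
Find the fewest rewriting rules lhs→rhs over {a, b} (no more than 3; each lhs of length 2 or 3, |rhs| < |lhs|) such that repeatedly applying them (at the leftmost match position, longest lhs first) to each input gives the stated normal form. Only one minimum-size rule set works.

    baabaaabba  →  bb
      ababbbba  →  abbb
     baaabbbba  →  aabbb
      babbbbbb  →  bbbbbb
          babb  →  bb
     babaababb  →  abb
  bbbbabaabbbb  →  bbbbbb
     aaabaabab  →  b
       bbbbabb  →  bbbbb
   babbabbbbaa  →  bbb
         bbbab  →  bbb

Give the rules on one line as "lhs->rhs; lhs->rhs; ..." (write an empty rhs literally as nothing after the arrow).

aaa->b; ba->

  | baabaaabba => abaaabba => aaabba => bbba => bb
  | ababbbba => abbbba => abbb
  | baaabbbba => aabbbba => aabbb
  | babbbbbb => bbbbbb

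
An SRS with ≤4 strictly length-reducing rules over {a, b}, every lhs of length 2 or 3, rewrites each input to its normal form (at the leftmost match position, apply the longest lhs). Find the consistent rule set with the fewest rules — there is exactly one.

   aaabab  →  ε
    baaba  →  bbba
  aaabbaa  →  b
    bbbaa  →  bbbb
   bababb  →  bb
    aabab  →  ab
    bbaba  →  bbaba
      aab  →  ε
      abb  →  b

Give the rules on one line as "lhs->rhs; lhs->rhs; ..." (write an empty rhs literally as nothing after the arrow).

  | aaabab => aab => ε
  | baaba => bbba
  | aaabbaa => abaa => abb => b
  | bbbaa => bbbb

aab->; abb->b; baa->bb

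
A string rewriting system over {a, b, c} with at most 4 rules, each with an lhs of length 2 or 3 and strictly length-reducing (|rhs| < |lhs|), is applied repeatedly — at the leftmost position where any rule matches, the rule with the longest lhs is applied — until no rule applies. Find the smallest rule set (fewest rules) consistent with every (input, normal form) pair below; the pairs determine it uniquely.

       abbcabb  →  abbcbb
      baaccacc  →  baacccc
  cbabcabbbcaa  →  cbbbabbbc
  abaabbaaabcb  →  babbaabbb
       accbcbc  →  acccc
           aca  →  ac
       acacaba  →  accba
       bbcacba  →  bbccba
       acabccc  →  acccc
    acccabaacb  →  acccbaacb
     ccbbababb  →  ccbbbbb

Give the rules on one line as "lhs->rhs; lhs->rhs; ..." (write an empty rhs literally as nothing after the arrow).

aba->b; abc->bb; ca->c; cbc->cc

  | abbcabb => abbcbb
  | baaccacc => baacccc
  | cbabcabbbcaa => cbbbabbbcaa => cbbbabbbca => cbbbabbbc
  | abaabbaaabcb => babbaaabcb => babbaabbb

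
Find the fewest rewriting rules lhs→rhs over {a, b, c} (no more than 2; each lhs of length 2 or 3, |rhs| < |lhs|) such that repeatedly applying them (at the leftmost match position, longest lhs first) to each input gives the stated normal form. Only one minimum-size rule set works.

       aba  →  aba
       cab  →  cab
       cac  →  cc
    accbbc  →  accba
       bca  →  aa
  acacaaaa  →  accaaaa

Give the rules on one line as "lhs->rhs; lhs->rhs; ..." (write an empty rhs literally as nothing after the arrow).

bc->a; cac->cc

  | aba
  | cab
  | cac => cc
  | accbbc => accba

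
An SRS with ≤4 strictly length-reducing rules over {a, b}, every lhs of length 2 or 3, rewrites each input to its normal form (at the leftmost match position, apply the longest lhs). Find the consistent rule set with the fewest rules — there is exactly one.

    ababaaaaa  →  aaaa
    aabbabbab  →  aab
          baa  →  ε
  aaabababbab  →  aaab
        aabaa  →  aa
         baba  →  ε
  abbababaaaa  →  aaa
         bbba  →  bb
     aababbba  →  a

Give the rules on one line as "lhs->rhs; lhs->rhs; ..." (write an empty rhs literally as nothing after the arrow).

  | ababaaaaa => abaaaaa => aaaa
  | aabbabbab => aabbab => aab
  | baa => ε
  | aaabababbab => aaababbab => aaabbab => aaab

abb->; ba->; baa->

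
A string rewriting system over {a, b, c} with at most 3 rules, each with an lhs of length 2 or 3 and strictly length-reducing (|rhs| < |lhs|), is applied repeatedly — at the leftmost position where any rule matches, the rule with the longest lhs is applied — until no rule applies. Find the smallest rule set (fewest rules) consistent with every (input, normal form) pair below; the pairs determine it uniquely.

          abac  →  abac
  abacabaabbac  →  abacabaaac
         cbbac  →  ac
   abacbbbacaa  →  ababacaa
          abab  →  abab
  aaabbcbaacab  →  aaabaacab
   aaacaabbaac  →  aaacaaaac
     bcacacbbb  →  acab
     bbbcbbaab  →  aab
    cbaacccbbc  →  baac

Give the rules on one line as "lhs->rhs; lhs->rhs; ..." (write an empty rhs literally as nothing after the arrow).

  | abac
  | abacabaabbac => abacabaaac
  | cbbac => bbac => ac
  | abacbbbacaa => ababbbacaa => ababacaa

bb->; bc->; cb->b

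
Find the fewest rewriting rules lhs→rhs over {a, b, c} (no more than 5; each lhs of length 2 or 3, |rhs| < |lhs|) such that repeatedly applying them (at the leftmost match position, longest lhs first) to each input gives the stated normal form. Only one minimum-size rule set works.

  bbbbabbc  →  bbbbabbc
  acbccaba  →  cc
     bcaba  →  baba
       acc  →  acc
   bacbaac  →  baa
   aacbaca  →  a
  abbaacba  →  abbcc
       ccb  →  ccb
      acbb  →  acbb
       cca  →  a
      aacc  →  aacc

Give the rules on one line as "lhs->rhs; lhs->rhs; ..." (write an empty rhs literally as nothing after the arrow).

  | bbbbabbc
  | acbccaba => acbcaba => acbaba => aacba => aaac => cc
  | bcaba => baba
  | acc

aaa->c; ca->a; cac->; cba->ac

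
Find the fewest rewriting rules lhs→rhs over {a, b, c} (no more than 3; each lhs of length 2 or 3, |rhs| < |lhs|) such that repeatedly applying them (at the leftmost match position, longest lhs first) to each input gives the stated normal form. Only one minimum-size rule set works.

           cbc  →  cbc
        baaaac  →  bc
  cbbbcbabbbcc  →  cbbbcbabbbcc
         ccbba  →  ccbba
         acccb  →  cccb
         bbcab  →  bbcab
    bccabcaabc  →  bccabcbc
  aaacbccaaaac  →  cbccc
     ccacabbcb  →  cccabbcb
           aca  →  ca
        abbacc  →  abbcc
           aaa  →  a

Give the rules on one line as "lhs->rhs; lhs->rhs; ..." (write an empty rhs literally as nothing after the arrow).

aa->; ac->c

  | cbc
  | baaaac => baac => bc
  | cbbbcbabbbcc
  | ccbba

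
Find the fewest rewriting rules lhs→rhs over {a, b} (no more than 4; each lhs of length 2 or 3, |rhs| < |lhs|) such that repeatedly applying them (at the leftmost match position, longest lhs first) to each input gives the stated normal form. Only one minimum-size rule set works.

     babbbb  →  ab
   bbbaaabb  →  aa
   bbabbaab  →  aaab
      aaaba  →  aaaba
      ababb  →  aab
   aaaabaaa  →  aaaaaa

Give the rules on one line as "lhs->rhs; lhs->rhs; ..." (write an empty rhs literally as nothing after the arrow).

baa->a; bab->a; bb->

  | babbbb => abbb => ab
  | bbbaaabb => baaabb => aabb => aa
  | bbabbaab => abbaab => aaab
  | aaaba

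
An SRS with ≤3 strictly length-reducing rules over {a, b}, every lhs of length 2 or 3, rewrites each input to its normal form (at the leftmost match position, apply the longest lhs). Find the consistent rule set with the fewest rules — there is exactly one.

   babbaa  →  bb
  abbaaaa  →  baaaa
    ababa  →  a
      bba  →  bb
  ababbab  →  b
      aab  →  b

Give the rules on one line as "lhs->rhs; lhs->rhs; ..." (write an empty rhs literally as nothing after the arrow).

aab->b; ab->; bba->bb

  | babbaa => bbaa => bba => bb
  | abbaaaa => baaaa
  | ababa => aba => a
  | bba => bb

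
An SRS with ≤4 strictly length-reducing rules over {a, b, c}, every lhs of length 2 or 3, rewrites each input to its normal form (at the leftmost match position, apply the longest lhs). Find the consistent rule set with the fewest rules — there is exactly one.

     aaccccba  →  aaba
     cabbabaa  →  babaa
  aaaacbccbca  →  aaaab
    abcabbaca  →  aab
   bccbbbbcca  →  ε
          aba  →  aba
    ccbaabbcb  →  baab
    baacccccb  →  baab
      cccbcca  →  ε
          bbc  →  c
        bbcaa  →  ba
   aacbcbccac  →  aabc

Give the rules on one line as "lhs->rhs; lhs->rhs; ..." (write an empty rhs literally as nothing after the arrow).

bb->; ca->b; cb->b

  | aaccccba => aacccba => aaccba => aacba => aaba
  | cabbabaa => bbbabaa => babaa
  | aaaacbccbca => aaaabccbca => aaaabcbca => aaaabbca => aaaaca => aaaab
  | abcabbaca => abbbbaca => abbaca => aaca => aab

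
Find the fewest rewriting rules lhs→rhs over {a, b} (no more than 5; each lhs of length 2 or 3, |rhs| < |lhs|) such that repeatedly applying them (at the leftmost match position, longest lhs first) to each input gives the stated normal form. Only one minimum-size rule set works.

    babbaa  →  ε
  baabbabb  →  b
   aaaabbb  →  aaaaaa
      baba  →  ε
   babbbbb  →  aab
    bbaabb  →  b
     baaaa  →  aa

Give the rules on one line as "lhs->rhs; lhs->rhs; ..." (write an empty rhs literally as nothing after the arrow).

ba->; baa->; bb->b; bbb->aa

  | babbaa => bbaa => baa => ε
  | baabbabb => bbabb => babb => bb => b
  | aaaabbb => aaaaaa
  | baba => ba => ε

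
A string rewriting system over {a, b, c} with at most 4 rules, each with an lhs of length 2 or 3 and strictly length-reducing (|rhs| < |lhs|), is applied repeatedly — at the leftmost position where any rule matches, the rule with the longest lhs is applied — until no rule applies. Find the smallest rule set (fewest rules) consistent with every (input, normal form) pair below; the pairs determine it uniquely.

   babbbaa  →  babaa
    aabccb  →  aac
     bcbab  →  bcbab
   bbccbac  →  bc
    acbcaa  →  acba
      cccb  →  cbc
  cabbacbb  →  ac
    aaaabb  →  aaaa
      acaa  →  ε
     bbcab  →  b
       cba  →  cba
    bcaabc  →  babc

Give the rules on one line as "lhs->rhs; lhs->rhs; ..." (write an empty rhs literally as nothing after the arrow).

  | babbbaa => babaa
  | aabccb => aabbc => aac
  | bcbab
  | bbccbac => ccbac => bcac => bc

aca->c; bb->; ca->; ccb->bc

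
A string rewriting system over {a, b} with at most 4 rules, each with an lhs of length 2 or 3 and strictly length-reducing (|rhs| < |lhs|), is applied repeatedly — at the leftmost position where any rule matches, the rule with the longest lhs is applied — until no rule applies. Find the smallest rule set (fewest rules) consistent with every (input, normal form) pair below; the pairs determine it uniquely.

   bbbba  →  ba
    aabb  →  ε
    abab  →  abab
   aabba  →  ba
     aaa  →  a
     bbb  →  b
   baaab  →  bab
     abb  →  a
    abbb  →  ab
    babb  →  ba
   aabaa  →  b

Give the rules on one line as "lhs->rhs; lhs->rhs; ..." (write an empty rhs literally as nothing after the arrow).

aa->; bb->; bba->ba

  | bbbba => bba => ba
  | aabb => bb => ε
  | abab
  | aabba => bba => ba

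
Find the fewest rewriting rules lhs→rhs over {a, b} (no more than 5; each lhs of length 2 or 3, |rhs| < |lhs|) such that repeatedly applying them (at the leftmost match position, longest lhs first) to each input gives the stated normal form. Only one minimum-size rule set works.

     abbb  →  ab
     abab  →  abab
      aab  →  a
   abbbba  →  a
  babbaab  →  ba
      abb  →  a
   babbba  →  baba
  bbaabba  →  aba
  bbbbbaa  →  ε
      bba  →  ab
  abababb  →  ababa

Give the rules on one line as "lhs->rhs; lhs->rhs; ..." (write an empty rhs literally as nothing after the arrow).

  | abbb => ab
  | abab
  | aab => a
  | abbbba => abba => aab => a

aa->b; aab->a; bb->; bba->ab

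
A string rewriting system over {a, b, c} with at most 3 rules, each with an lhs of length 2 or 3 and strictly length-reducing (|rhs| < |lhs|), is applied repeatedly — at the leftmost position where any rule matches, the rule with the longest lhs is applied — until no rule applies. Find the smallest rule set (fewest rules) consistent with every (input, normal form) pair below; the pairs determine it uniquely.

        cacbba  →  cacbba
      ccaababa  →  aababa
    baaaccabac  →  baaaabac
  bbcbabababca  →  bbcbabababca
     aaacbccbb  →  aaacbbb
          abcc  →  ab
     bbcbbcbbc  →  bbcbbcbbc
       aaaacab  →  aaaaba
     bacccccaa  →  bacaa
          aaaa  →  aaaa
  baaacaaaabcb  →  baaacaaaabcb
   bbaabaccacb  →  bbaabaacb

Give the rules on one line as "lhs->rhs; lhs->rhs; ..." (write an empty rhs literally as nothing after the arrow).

  | cacbba
  | ccaababa => aababa
  | baaaccabac => baaaabac
  | bbcbabababca

cab->ba; cc->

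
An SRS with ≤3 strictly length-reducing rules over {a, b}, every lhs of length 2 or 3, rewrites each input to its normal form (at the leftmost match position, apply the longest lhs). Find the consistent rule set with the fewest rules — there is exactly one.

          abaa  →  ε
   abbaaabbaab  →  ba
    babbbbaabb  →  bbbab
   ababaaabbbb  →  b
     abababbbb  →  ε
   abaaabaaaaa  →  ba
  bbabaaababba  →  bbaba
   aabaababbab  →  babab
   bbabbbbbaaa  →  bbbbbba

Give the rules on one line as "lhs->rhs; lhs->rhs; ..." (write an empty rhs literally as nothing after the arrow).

  | abaa => abb => ε
  | abbaaabbaab => aaabbaab => babbaab => baab => ba
  | babbbbaabb => bbbaabb => bbbab
  | ababaaabbbb => ababbabbbb => ababbbb => abbb => b

aa->b; aab->a; abb->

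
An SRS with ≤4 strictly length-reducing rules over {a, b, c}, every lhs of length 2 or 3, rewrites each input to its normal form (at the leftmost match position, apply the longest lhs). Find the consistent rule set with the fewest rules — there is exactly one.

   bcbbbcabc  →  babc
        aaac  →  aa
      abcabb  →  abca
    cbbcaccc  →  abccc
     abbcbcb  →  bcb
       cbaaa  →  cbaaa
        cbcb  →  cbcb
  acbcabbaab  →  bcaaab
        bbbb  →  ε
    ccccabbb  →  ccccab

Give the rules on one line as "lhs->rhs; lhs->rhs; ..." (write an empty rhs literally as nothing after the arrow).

  | bcbbbcabc => babbcabc => bacabc => babc
  | aaac => aa
  | abcabb => abca
  | cbbcaccc => abcaccc => abccc

ac->; bb->; cbb->ab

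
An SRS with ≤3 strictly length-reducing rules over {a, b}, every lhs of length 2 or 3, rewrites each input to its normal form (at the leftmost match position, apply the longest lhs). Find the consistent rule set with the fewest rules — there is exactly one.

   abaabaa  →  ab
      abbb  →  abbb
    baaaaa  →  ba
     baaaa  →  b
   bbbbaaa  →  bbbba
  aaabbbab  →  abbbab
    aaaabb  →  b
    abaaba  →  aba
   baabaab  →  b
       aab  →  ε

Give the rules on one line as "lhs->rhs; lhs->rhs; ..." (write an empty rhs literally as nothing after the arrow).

  | abaabaa => abaa => ab
  | abbb
  | baaaaa => baaa => ba
  | baaaa => baa => b

aa->; aab->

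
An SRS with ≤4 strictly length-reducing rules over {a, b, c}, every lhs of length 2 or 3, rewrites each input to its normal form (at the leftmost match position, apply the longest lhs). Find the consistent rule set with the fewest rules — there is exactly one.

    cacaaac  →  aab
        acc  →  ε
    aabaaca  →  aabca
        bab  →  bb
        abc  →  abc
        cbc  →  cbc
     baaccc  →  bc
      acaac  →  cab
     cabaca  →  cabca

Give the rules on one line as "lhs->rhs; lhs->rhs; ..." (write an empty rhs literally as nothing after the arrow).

  | cacaaac => ccaaac => aaac => aab
  | acc => cc => ε
  | aabaaca => aabaca => aabca
  | bab => bb

aac->ab; ac->c; ba->b; cc->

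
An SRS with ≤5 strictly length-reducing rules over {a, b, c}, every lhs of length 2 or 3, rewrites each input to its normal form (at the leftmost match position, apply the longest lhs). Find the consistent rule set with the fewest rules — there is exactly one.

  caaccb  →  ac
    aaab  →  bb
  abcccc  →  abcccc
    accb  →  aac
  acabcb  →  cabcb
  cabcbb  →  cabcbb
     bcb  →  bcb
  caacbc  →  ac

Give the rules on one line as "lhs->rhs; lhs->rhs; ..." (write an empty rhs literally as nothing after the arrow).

  | caaccb => caaac => cbc => ac
  | aaab => bb
  | abcccc
  | accb => aac

aaa->b; aca->ca; cbc->ac; ccb->ac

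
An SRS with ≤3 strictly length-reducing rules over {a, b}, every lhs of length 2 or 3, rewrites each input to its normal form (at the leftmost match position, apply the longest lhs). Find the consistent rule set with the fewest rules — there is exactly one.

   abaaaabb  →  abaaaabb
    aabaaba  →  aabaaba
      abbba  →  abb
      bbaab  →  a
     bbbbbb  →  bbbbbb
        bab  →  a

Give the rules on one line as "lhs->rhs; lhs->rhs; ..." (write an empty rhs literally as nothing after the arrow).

  | abaaaabb
  | aabaaba
  | abbba => abb
  | bbaab => bab => a

bab->a; bba->b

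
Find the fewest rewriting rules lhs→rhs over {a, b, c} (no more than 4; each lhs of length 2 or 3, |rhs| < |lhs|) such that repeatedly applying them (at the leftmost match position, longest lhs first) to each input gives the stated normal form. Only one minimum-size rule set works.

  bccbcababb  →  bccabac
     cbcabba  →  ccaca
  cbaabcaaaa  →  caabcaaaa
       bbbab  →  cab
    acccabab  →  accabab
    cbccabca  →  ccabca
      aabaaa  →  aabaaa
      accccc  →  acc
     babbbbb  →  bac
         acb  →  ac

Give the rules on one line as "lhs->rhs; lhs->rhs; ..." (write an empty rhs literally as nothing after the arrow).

bb->c; cb->c; ccc->cc

  | bccbcababb => bcccababb => bccababb => bccabac
  | cbcabba => ccabba => ccaca
  | cbaabcaaaa => caabcaaaa
  | bbbab => cbab => cab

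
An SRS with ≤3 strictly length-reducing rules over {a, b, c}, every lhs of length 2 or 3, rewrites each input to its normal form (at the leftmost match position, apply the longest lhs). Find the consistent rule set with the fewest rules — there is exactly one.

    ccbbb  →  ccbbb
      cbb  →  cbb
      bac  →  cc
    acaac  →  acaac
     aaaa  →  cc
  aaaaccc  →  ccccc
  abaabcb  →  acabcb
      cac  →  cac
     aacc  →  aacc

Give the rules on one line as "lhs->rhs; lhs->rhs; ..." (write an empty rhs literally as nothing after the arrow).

aaa->cb; ba->c

  | ccbbb
  | cbb
  | bac => cc
  | acaac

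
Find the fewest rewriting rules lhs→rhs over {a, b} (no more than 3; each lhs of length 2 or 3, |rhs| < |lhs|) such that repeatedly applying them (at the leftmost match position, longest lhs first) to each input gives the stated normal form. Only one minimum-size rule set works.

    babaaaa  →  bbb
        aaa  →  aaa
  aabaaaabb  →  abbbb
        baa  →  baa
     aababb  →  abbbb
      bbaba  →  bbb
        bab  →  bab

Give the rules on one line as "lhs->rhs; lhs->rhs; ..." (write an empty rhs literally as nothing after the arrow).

  | babaaaa => bbbaaa => bbbaa => bbba => bbb
  | aaa
  | aabaaaabb => abbaaabb => abbaabb => abbabb => abbbb
  | baa

aba->bb; bba->bb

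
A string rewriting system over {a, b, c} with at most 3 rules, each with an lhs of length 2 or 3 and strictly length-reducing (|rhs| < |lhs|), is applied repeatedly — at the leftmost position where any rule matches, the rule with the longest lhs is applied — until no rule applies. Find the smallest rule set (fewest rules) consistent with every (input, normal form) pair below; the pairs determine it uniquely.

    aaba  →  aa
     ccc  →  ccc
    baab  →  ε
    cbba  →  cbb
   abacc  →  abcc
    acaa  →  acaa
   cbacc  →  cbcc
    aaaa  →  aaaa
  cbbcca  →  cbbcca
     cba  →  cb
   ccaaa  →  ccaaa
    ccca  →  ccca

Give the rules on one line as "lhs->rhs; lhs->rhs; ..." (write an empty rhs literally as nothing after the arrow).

  | aaba => aa
  | ccc
  | baab => bab => ε
  | cbba => cbb

aab->a; ba->b; bab->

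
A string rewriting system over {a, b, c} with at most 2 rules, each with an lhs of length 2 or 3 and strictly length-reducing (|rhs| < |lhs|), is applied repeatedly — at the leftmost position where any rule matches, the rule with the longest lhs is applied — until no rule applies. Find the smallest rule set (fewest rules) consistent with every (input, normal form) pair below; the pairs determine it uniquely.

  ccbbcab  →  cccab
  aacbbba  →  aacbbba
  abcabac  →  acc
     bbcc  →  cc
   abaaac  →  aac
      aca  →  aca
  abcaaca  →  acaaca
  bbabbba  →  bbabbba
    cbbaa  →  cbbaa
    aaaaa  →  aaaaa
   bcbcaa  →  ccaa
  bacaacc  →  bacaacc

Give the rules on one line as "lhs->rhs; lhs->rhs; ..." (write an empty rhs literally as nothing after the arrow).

aba->; bc->c

  | ccbbcab => ccbcab => cccab
  | aacbbba
  | abcabac => acabac => acc
  | bbcc => bcc => cc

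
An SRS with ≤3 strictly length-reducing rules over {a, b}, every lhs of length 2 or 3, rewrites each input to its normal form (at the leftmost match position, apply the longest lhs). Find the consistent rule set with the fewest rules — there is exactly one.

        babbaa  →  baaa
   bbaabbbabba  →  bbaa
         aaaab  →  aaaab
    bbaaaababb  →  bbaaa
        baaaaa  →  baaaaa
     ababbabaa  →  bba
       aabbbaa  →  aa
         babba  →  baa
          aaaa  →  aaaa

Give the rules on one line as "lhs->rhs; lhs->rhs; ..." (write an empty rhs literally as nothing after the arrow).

aba->; abb->a

  | babbaa => baaa
  | bbaabbbabba => bbaababba => bbabba => bbaa
  | aaaab
  | bbaaaababb => bbaaabb => bbaaa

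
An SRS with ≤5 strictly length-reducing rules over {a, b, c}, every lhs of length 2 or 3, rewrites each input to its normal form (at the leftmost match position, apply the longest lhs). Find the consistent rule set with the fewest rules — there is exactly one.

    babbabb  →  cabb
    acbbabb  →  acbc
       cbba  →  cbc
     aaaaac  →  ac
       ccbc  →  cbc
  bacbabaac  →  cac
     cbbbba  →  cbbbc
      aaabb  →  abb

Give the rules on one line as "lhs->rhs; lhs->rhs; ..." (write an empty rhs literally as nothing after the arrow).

aa->a; ba->c; bab->ba; cc->c

  | babbabb => bababb => baabb => cabb
  | acbbabb => acbbab => acbba => acbc
  | cbba => cbc
  | aaaaac => aaaac => aaac => aac => ac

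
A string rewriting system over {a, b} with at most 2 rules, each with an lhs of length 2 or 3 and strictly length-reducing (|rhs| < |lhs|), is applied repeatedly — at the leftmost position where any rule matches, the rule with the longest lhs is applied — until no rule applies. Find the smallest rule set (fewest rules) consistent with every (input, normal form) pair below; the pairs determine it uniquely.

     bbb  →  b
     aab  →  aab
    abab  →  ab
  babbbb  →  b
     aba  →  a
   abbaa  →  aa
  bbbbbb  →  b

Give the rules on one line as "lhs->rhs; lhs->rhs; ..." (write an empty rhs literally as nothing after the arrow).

  | bbb => bb => b
  | aab
  | abab => ab
  | babbbb => bbbb => bbb => bb => b

ba->; bb->b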